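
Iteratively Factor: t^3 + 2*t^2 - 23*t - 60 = (t - 5)*(t^2 + 7*t + 12) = (t - 5)*(t + 4)*(t + 3)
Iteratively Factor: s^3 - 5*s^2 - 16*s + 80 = (s + 4)*(s^2 - 9*s + 20) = (s - 5)*(s + 4)*(s - 4)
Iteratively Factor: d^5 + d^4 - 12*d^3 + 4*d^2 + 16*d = (d)*(d^4 + d^3 - 12*d^2 + 4*d + 16) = d*(d - 2)*(d^3 + 3*d^2 - 6*d - 8) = d*(d - 2)^2*(d^2 + 5*d + 4) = d*(d - 2)^2*(d + 4)*(d + 1)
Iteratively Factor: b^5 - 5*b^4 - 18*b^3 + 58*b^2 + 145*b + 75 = (b + 1)*(b^4 - 6*b^3 - 12*b^2 + 70*b + 75) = (b - 5)*(b + 1)*(b^3 - b^2 - 17*b - 15) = (b - 5)^2*(b + 1)*(b^2 + 4*b + 3) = (b - 5)^2*(b + 1)^2*(b + 3)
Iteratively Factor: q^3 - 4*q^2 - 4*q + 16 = (q + 2)*(q^2 - 6*q + 8) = (q - 2)*(q + 2)*(q - 4)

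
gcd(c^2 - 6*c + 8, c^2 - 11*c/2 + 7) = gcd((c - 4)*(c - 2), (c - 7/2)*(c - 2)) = c - 2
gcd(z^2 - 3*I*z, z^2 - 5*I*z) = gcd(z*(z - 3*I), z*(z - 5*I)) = z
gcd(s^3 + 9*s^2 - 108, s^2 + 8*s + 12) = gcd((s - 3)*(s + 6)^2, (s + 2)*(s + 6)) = s + 6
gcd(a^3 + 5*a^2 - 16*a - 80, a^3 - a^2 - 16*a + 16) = a^2 - 16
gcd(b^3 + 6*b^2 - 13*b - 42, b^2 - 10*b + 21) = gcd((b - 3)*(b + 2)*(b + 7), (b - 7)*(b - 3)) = b - 3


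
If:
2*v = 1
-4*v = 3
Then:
No Solution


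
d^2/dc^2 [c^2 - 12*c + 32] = 2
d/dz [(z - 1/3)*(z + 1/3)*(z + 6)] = 3*z^2 + 12*z - 1/9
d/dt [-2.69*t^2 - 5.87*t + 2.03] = -5.38*t - 5.87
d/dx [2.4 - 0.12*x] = -0.120000000000000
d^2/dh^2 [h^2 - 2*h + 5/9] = 2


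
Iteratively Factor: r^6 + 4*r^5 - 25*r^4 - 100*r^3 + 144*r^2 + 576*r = (r + 4)*(r^5 - 25*r^3 + 144*r) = r*(r + 4)*(r^4 - 25*r^2 + 144) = r*(r + 4)^2*(r^3 - 4*r^2 - 9*r + 36) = r*(r - 4)*(r + 4)^2*(r^2 - 9) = r*(r - 4)*(r + 3)*(r + 4)^2*(r - 3)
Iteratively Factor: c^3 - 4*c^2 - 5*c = (c)*(c^2 - 4*c - 5) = c*(c + 1)*(c - 5)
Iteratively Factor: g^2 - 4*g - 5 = (g + 1)*(g - 5)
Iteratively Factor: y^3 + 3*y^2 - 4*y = (y - 1)*(y^2 + 4*y) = y*(y - 1)*(y + 4)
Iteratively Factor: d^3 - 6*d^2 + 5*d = (d - 5)*(d^2 - d) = (d - 5)*(d - 1)*(d)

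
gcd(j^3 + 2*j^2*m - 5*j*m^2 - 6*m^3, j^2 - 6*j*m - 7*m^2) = j + m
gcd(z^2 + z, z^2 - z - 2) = z + 1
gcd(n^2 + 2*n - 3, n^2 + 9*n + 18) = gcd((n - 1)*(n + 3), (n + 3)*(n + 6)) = n + 3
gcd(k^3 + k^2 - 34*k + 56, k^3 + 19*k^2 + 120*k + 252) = k + 7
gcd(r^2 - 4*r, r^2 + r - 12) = 1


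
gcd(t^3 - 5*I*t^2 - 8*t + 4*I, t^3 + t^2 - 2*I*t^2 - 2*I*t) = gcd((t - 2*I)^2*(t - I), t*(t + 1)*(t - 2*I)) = t - 2*I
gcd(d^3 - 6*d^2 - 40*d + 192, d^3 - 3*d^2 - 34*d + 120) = d^2 + 2*d - 24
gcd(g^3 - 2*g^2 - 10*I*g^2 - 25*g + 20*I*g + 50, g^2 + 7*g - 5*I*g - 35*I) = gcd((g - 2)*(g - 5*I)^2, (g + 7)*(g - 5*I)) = g - 5*I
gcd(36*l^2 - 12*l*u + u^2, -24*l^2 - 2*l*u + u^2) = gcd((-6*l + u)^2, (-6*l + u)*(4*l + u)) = -6*l + u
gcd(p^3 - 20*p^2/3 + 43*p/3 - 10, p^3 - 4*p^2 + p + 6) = p^2 - 5*p + 6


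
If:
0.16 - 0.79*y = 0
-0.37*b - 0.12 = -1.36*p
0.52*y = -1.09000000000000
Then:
No Solution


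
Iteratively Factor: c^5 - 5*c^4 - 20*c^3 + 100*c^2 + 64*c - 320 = (c - 2)*(c^4 - 3*c^3 - 26*c^2 + 48*c + 160) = (c - 5)*(c - 2)*(c^3 + 2*c^2 - 16*c - 32) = (c - 5)*(c - 2)*(c + 2)*(c^2 - 16) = (c - 5)*(c - 2)*(c + 2)*(c + 4)*(c - 4)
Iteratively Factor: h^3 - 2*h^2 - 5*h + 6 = (h - 3)*(h^2 + h - 2) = (h - 3)*(h + 2)*(h - 1)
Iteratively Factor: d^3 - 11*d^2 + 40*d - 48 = (d - 4)*(d^2 - 7*d + 12) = (d - 4)^2*(d - 3)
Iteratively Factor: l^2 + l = (l + 1)*(l)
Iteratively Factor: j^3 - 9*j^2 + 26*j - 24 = (j - 2)*(j^2 - 7*j + 12) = (j - 4)*(j - 2)*(j - 3)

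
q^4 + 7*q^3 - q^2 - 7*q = q*(q - 1)*(q + 1)*(q + 7)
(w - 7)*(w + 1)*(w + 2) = w^3 - 4*w^2 - 19*w - 14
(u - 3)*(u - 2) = u^2 - 5*u + 6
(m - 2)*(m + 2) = m^2 - 4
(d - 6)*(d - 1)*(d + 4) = d^3 - 3*d^2 - 22*d + 24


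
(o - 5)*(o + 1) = o^2 - 4*o - 5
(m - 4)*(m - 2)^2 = m^3 - 8*m^2 + 20*m - 16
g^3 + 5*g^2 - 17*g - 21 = (g - 3)*(g + 1)*(g + 7)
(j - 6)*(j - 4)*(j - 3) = j^3 - 13*j^2 + 54*j - 72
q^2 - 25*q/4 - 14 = (q - 8)*(q + 7/4)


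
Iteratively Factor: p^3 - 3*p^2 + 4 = (p - 2)*(p^2 - p - 2) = (p - 2)^2*(p + 1)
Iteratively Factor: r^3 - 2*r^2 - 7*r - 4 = (r + 1)*(r^2 - 3*r - 4) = (r + 1)^2*(r - 4)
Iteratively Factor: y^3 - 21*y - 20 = (y - 5)*(y^2 + 5*y + 4) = (y - 5)*(y + 1)*(y + 4)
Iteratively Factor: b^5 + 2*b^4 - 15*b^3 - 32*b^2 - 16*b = (b)*(b^4 + 2*b^3 - 15*b^2 - 32*b - 16) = b*(b - 4)*(b^3 + 6*b^2 + 9*b + 4) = b*(b - 4)*(b + 4)*(b^2 + 2*b + 1) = b*(b - 4)*(b + 1)*(b + 4)*(b + 1)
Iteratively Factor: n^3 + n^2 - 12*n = (n)*(n^2 + n - 12) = n*(n - 3)*(n + 4)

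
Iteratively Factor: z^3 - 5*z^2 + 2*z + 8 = (z - 2)*(z^2 - 3*z - 4) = (z - 4)*(z - 2)*(z + 1)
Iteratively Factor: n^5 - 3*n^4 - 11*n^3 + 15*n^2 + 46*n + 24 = (n + 2)*(n^4 - 5*n^3 - n^2 + 17*n + 12) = (n - 4)*(n + 2)*(n^3 - n^2 - 5*n - 3) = (n - 4)*(n - 3)*(n + 2)*(n^2 + 2*n + 1) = (n - 4)*(n - 3)*(n + 1)*(n + 2)*(n + 1)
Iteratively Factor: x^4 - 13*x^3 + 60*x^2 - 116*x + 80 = (x - 2)*(x^3 - 11*x^2 + 38*x - 40) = (x - 5)*(x - 2)*(x^2 - 6*x + 8) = (x - 5)*(x - 2)^2*(x - 4)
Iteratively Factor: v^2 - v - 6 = (v - 3)*(v + 2)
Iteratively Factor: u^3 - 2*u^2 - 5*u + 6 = (u - 1)*(u^2 - u - 6) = (u - 1)*(u + 2)*(u - 3)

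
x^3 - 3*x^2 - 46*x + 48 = (x - 8)*(x - 1)*(x + 6)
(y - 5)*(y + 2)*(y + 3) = y^3 - 19*y - 30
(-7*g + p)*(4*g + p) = -28*g^2 - 3*g*p + p^2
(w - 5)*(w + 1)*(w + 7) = w^3 + 3*w^2 - 33*w - 35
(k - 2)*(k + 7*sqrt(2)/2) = k^2 - 2*k + 7*sqrt(2)*k/2 - 7*sqrt(2)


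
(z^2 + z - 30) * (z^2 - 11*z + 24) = z^4 - 10*z^3 - 17*z^2 + 354*z - 720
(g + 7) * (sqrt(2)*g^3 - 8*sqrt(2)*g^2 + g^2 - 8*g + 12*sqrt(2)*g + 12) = sqrt(2)*g^4 - sqrt(2)*g^3 + g^3 - 44*sqrt(2)*g^2 - g^2 - 44*g + 84*sqrt(2)*g + 84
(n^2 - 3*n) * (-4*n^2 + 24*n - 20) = -4*n^4 + 36*n^3 - 92*n^2 + 60*n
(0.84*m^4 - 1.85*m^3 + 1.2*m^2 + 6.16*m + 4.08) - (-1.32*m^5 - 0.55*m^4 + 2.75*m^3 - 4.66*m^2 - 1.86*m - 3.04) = 1.32*m^5 + 1.39*m^4 - 4.6*m^3 + 5.86*m^2 + 8.02*m + 7.12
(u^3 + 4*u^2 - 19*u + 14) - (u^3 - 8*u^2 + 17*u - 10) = 12*u^2 - 36*u + 24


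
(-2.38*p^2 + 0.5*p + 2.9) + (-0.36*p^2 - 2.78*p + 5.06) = -2.74*p^2 - 2.28*p + 7.96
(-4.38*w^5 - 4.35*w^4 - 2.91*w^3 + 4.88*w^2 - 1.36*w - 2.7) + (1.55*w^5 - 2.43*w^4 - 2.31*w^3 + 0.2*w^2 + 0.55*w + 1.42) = -2.83*w^5 - 6.78*w^4 - 5.22*w^3 + 5.08*w^2 - 0.81*w - 1.28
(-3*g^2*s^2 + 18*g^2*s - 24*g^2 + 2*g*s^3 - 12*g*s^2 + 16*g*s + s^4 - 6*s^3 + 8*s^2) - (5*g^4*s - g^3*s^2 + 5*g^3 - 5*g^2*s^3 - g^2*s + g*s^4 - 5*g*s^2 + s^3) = -5*g^4*s + g^3*s^2 - 5*g^3 + 5*g^2*s^3 - 3*g^2*s^2 + 19*g^2*s - 24*g^2 - g*s^4 + 2*g*s^3 - 7*g*s^2 + 16*g*s + s^4 - 7*s^3 + 8*s^2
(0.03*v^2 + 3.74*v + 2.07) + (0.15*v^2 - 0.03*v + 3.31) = 0.18*v^2 + 3.71*v + 5.38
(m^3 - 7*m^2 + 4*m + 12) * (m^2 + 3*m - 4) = m^5 - 4*m^4 - 21*m^3 + 52*m^2 + 20*m - 48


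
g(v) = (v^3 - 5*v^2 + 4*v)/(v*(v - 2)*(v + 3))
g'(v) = (3*v^2 - 10*v + 4)/(v*(v - 2)*(v + 3)) - (v^3 - 5*v^2 + 4*v)/(v*(v - 2)*(v + 3)^2) - (v^3 - 5*v^2 + 4*v)/(v*(v - 2)^2*(v + 3)) - (v^3 - 5*v^2 + 4*v)/(v^2*(v - 2)*(v + 3)) = 2*(3*v^2 - 10*v + 13)/(v^4 + 2*v^3 - 11*v^2 - 12*v + 36)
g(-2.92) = -68.92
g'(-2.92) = 875.02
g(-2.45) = -9.09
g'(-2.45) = 18.53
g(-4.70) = 4.35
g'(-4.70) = 1.95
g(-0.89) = -1.52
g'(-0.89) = 1.31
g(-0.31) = -0.91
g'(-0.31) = 0.85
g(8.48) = 0.45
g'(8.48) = 0.05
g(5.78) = 0.26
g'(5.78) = 0.10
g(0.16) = -0.55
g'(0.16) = 0.68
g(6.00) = 0.28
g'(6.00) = 0.09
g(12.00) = 0.59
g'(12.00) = 0.03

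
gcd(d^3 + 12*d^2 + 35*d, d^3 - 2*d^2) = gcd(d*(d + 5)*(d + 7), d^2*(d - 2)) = d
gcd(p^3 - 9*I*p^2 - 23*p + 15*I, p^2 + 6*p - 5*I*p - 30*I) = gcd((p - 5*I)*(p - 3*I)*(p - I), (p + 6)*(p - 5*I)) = p - 5*I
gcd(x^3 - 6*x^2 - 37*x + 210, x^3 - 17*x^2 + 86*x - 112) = x - 7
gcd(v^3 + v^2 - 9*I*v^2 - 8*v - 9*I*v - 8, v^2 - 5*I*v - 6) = 1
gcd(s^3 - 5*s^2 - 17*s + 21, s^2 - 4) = 1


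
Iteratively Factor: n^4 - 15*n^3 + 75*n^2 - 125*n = (n)*(n^3 - 15*n^2 + 75*n - 125) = n*(n - 5)*(n^2 - 10*n + 25) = n*(n - 5)^2*(n - 5)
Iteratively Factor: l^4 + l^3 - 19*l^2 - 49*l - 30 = (l - 5)*(l^3 + 6*l^2 + 11*l + 6) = (l - 5)*(l + 2)*(l^2 + 4*l + 3) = (l - 5)*(l + 2)*(l + 3)*(l + 1)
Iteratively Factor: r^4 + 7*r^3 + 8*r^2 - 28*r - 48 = (r - 2)*(r^3 + 9*r^2 + 26*r + 24) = (r - 2)*(r + 2)*(r^2 + 7*r + 12) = (r - 2)*(r + 2)*(r + 3)*(r + 4)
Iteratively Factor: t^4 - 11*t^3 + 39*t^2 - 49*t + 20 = (t - 1)*(t^3 - 10*t^2 + 29*t - 20) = (t - 1)^2*(t^2 - 9*t + 20) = (t - 5)*(t - 1)^2*(t - 4)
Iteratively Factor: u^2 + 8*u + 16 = (u + 4)*(u + 4)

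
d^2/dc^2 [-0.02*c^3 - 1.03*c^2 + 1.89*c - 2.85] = -0.12*c - 2.06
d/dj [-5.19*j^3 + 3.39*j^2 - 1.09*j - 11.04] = -15.57*j^2 + 6.78*j - 1.09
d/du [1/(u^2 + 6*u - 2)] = 2*(-u - 3)/(u^2 + 6*u - 2)^2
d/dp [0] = 0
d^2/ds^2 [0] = 0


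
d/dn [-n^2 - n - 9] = -2*n - 1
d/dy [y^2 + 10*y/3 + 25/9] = 2*y + 10/3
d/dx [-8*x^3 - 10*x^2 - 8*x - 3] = -24*x^2 - 20*x - 8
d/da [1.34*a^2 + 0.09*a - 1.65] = 2.68*a + 0.09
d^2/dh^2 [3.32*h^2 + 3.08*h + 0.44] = 6.64000000000000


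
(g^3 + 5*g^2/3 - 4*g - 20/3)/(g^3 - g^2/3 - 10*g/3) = (g + 2)/g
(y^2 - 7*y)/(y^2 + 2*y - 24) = y*(y - 7)/(y^2 + 2*y - 24)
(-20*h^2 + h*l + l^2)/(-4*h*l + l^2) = (5*h + l)/l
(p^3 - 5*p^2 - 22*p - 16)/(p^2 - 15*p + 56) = (p^2 + 3*p + 2)/(p - 7)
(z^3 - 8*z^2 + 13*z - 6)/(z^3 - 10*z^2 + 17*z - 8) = (z - 6)/(z - 8)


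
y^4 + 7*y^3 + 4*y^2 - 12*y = y*(y - 1)*(y + 2)*(y + 6)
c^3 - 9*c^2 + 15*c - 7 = (c - 7)*(c - 1)^2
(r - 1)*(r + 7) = r^2 + 6*r - 7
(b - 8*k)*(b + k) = b^2 - 7*b*k - 8*k^2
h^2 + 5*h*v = h*(h + 5*v)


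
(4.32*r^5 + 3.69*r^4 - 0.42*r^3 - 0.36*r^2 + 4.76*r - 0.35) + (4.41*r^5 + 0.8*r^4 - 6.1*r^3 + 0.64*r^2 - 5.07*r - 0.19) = 8.73*r^5 + 4.49*r^4 - 6.52*r^3 + 0.28*r^2 - 0.31*r - 0.54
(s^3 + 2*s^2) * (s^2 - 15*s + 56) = s^5 - 13*s^4 + 26*s^3 + 112*s^2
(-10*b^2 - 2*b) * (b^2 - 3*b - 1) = -10*b^4 + 28*b^3 + 16*b^2 + 2*b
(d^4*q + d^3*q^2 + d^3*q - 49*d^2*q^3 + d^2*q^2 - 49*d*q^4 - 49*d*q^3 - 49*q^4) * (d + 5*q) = d^5*q + 6*d^4*q^2 + d^4*q - 44*d^3*q^3 + 6*d^3*q^2 - 294*d^2*q^4 - 44*d^2*q^3 - 245*d*q^5 - 294*d*q^4 - 245*q^5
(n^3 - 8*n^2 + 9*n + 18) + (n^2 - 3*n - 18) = n^3 - 7*n^2 + 6*n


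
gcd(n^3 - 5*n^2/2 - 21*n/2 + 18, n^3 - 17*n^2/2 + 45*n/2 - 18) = n^2 - 11*n/2 + 6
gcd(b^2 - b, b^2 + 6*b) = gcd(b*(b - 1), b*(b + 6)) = b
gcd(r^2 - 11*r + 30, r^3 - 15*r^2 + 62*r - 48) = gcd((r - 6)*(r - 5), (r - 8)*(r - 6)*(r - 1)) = r - 6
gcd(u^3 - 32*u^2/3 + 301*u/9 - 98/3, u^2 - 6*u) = u - 6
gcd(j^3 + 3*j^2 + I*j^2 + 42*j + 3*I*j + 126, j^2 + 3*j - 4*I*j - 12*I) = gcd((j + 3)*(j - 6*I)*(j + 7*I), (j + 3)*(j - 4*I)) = j + 3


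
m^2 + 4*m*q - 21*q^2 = (m - 3*q)*(m + 7*q)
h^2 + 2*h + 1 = (h + 1)^2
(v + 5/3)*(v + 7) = v^2 + 26*v/3 + 35/3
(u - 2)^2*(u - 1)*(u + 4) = u^4 - u^3 - 12*u^2 + 28*u - 16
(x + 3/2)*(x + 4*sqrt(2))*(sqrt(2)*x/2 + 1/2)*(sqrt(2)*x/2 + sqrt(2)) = x^4/2 + 7*x^3/4 + 9*sqrt(2)*x^3/4 + 7*x^2/2 + 63*sqrt(2)*x^2/8 + 7*x + 27*sqrt(2)*x/4 + 6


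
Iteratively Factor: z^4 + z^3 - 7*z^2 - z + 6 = (z + 1)*(z^3 - 7*z + 6) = (z - 1)*(z + 1)*(z^2 + z - 6) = (z - 1)*(z + 1)*(z + 3)*(z - 2)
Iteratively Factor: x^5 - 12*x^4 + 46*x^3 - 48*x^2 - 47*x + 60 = (x - 1)*(x^4 - 11*x^3 + 35*x^2 - 13*x - 60) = (x - 1)*(x + 1)*(x^3 - 12*x^2 + 47*x - 60) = (x - 4)*(x - 1)*(x + 1)*(x^2 - 8*x + 15) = (x - 4)*(x - 3)*(x - 1)*(x + 1)*(x - 5)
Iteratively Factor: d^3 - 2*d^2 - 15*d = (d - 5)*(d^2 + 3*d) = (d - 5)*(d + 3)*(d)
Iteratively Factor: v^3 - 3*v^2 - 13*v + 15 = (v - 1)*(v^2 - 2*v - 15) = (v - 1)*(v + 3)*(v - 5)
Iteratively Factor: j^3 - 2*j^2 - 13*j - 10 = (j + 2)*(j^2 - 4*j - 5) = (j + 1)*(j + 2)*(j - 5)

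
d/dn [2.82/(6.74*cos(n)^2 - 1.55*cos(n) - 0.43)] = (38.0136*cos(n) - 4.371)*sin(n)/(-6.74*cos(n)^2 + 1.55*cos(n) + 0.43)^2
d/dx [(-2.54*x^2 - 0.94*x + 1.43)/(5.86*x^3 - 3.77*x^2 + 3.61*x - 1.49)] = (14.8844*x^4 + 11.0168*x^3 - 37.8526*x^2 + 18.3514*x - 3.7617)/(34.3396*x^6 - 44.1844*x^5 + 56.5221*x^4 - 44.6822*x^3 + 24.2667*x^2 - 10.7578*x + 2.2201)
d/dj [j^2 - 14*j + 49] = 2*j - 14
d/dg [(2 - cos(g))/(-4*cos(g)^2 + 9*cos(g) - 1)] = (-4*sin(g)^2 - 16*cos(g) + 21)*sin(g)/(4*cos(g)^2 - 9*cos(g) + 1)^2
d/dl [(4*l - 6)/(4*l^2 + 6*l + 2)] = (-4*l^2 + 12*l + 11)/(4*l^4 + 12*l^3 + 13*l^2 + 6*l + 1)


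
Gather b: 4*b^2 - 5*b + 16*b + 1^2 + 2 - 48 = 4*b^2 + 11*b - 45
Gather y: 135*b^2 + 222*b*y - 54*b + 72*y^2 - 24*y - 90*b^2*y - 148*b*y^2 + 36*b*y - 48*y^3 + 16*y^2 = 135*b^2 - 54*b - 48*y^3 + y^2*(88 - 148*b) + y*(-90*b^2 + 258*b - 24)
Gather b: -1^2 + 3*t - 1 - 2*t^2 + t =-2*t^2 + 4*t - 2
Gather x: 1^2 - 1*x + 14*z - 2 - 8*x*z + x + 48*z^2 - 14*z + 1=-8*x*z + 48*z^2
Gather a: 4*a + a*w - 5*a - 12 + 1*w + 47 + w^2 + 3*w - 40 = a*(w - 1) + w^2 + 4*w - 5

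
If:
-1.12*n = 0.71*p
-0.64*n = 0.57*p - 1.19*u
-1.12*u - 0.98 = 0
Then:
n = 4.02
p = -6.34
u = -0.88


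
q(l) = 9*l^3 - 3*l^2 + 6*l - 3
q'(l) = 27*l^2 - 6*l + 6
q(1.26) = 17.80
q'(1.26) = 41.31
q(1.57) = 33.85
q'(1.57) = 63.13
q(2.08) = 77.49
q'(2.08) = 110.33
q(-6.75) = -2948.11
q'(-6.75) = 1276.69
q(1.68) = 41.29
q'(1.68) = 72.12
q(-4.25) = -773.58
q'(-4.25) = 519.19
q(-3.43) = -422.06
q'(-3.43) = 344.23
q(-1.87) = -83.56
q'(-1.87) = 111.64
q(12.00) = 15189.00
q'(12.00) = 3822.00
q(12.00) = 15189.00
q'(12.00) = 3822.00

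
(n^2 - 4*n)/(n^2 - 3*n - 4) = n/(n + 1)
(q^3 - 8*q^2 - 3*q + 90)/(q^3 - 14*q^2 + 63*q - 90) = (q + 3)/(q - 3)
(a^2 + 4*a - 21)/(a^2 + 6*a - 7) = (a - 3)/(a - 1)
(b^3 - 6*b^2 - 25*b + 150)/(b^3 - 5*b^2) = (b^2 - b - 30)/b^2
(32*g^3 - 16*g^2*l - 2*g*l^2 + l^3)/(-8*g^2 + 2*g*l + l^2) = -4*g + l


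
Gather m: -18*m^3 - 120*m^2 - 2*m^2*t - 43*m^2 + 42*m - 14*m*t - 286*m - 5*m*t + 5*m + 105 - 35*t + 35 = -18*m^3 + m^2*(-2*t - 163) + m*(-19*t - 239) - 35*t + 140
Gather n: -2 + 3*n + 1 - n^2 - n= -n^2 + 2*n - 1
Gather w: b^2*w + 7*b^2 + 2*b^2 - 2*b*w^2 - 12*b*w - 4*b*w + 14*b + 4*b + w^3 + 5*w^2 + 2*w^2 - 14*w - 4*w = 9*b^2 + 18*b + w^3 + w^2*(7 - 2*b) + w*(b^2 - 16*b - 18)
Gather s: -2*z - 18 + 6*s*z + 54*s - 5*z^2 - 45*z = s*(6*z + 54) - 5*z^2 - 47*z - 18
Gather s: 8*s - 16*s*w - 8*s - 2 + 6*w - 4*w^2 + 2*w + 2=-16*s*w - 4*w^2 + 8*w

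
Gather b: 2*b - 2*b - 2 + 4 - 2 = 0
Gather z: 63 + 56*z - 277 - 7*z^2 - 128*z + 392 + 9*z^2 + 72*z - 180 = 2*z^2 - 2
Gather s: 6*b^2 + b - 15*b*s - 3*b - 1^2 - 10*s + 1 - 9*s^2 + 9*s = 6*b^2 - 2*b - 9*s^2 + s*(-15*b - 1)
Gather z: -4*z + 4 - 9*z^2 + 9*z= -9*z^2 + 5*z + 4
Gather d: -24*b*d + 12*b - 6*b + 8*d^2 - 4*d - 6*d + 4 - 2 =6*b + 8*d^2 + d*(-24*b - 10) + 2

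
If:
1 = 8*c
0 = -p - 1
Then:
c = 1/8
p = -1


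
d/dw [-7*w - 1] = -7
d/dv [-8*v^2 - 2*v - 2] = -16*v - 2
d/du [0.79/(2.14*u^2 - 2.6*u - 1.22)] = (2.054 - 3.3812*u)/(-2.14*u^2 + 2.6*u + 1.22)^2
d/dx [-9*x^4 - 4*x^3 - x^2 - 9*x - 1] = -36*x^3 - 12*x^2 - 2*x - 9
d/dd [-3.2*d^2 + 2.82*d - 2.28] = 2.82 - 6.4*d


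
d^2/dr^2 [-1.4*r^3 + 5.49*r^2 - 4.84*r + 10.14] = 10.98 - 8.4*r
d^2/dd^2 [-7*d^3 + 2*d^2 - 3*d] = 4 - 42*d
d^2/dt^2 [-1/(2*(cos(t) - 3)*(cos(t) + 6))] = (4*sin(t)^4 - 83*sin(t)^2 + 171*cos(t)/4 + 9*cos(3*t)/4 + 25)/(2*(cos(t) - 3)^3*(cos(t) + 6)^3)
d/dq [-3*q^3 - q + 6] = -9*q^2 - 1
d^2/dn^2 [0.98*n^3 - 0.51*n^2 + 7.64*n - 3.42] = 5.88*n - 1.02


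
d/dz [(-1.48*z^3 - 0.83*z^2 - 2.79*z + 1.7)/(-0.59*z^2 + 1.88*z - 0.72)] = (0.8732*z^4 - 5.5648*z^3 - 0.00970000000000026*z^2 + 3.2012*z - 1.1872)/(0.3481*z^4 - 2.2184*z^3 + 4.384*z^2 - 2.7072*z + 0.5184)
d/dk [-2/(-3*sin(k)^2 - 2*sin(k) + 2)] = -4*(3*sin(k) + 1)*cos(k)/(3*sin(k)^2 + 2*sin(k) - 2)^2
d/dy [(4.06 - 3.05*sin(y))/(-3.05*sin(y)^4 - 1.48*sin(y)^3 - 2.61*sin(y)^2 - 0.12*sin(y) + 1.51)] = (-27.9075*sin(y)^4 + 40.504*sin(y)^3 + 10.0659*sin(y)^2 + 21.1932*sin(y) - 4.1183)*cos(y)/(9.3025*sin(y)^8 + 9.028*sin(y)^7 + 18.1114*sin(y)^6 + 8.4576*sin(y)^5 - 2.0437*sin(y)^4 - 3.8432*sin(y)^3 - 7.8678*sin(y)^2 - 0.3624*sin(y) + 2.2801)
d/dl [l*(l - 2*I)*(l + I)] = 3*l^2 - 2*I*l + 2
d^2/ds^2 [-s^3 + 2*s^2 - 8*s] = 4 - 6*s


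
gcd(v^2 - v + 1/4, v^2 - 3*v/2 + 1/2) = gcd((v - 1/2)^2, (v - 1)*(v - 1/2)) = v - 1/2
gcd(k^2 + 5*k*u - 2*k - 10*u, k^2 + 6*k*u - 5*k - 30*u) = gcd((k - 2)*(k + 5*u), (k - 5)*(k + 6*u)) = 1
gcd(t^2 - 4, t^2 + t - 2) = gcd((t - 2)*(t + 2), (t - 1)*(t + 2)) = t + 2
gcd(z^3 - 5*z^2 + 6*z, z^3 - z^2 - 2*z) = z^2 - 2*z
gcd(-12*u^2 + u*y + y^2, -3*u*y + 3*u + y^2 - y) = -3*u + y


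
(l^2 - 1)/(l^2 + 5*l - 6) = (l + 1)/(l + 6)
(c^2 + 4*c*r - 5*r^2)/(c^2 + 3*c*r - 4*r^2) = (c + 5*r)/(c + 4*r)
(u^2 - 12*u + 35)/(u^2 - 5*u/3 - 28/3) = 3*(-u^2 + 12*u - 35)/(-3*u^2 + 5*u + 28)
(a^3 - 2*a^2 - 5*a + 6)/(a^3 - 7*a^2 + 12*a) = (a^2 + a - 2)/(a*(a - 4))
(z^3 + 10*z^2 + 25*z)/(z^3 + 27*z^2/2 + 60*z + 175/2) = 2*z/(2*z + 7)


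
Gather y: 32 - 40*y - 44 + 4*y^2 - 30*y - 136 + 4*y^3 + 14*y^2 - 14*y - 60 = 4*y^3 + 18*y^2 - 84*y - 208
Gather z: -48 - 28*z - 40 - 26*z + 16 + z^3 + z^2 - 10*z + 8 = z^3 + z^2 - 64*z - 64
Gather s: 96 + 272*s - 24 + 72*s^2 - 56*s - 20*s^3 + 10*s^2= -20*s^3 + 82*s^2 + 216*s + 72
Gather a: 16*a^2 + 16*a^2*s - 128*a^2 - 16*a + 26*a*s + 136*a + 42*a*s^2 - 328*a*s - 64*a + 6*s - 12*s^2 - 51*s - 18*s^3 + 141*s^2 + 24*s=a^2*(16*s - 112) + a*(42*s^2 - 302*s + 56) - 18*s^3 + 129*s^2 - 21*s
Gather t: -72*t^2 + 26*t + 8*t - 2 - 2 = -72*t^2 + 34*t - 4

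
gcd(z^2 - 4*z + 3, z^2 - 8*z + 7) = z - 1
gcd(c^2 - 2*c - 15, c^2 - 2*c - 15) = c^2 - 2*c - 15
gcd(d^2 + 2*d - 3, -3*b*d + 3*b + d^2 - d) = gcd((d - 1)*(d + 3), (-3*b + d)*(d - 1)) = d - 1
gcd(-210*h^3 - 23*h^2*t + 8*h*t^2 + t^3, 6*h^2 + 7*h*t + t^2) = 6*h + t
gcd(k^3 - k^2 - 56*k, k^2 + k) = k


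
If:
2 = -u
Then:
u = -2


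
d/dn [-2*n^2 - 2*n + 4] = -4*n - 2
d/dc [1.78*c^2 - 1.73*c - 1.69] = 3.56*c - 1.73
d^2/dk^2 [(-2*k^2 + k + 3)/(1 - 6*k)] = -224/(216*k^3 - 108*k^2 + 18*k - 1)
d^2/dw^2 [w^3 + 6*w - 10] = 6*w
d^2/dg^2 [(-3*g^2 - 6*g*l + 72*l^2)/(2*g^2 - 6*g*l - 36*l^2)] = 3*l*(-5*g^3 + 18*g^2*l - 324*g*l^2 + 432*l^3)/(g^6 - 9*g^5*l - 27*g^4*l^2 + 297*g^3*l^3 + 486*g^2*l^4 - 2916*g*l^5 - 5832*l^6)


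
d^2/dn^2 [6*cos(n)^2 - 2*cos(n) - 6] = 2*cos(n) - 12*cos(2*n)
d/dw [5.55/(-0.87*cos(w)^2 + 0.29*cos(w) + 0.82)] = (1.6095 - 9.657*cos(w))*sin(w)/(-0.87*cos(w)^2 + 0.29*cos(w) + 0.82)^2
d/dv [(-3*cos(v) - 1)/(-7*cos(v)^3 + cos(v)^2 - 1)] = (59*cos(v)/2 + 9*cos(2*v) + 21*cos(3*v)/2 + 6)*sin(v)/(7*cos(v)^3 - cos(v)^2 + 1)^2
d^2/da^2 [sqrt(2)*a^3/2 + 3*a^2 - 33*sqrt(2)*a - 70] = 3*sqrt(2)*a + 6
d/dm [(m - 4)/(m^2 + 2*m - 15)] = (m^2 + 2*m - 2*(m - 4)*(m + 1) - 15)/(m^2 + 2*m - 15)^2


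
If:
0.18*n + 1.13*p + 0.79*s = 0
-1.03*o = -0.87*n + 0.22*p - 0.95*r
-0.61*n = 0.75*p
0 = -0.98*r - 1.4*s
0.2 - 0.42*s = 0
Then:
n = 0.51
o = -0.11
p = -0.41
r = -0.68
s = 0.48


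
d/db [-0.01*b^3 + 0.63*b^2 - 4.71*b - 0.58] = -0.03*b^2 + 1.26*b - 4.71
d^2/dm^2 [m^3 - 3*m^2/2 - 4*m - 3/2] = 6*m - 3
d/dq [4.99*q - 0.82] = 4.99000000000000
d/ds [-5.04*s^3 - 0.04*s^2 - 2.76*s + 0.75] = -15.12*s^2 - 0.08*s - 2.76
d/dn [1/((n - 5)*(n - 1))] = 2*(3 - n)/(n^4 - 12*n^3 + 46*n^2 - 60*n + 25)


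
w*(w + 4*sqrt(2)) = w^2 + 4*sqrt(2)*w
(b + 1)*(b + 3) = b^2 + 4*b + 3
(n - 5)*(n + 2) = n^2 - 3*n - 10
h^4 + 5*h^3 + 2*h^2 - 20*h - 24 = (h - 2)*(h + 2)^2*(h + 3)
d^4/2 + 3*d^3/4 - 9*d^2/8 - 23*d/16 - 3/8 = (d/2 + 1/4)*(d - 3/2)*(d + 1/2)*(d + 2)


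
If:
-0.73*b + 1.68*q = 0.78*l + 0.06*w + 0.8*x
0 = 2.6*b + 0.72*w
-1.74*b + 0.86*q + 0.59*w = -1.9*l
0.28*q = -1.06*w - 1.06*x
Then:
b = 0.330723414484055*x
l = 0.340824444293126*x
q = 0.735484773403047*x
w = -1.19427899674797*x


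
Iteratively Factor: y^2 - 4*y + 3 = (y - 1)*(y - 3)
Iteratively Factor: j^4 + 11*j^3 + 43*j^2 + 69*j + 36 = (j + 3)*(j^3 + 8*j^2 + 19*j + 12) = (j + 3)*(j + 4)*(j^2 + 4*j + 3) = (j + 1)*(j + 3)*(j + 4)*(j + 3)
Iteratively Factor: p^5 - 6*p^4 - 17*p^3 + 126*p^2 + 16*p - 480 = (p + 4)*(p^4 - 10*p^3 + 23*p^2 + 34*p - 120) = (p - 4)*(p + 4)*(p^3 - 6*p^2 - p + 30) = (p - 5)*(p - 4)*(p + 4)*(p^2 - p - 6) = (p - 5)*(p - 4)*(p + 2)*(p + 4)*(p - 3)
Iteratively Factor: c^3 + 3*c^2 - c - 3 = (c + 1)*(c^2 + 2*c - 3) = (c + 1)*(c + 3)*(c - 1)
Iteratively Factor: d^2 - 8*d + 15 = (d - 5)*(d - 3)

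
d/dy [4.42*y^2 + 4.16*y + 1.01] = 8.84*y + 4.16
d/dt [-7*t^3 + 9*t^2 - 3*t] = -21*t^2 + 18*t - 3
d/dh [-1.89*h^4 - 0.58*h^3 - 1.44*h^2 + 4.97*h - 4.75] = -7.56*h^3 - 1.74*h^2 - 2.88*h + 4.97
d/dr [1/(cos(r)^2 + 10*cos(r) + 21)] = 2*(cos(r) + 5)*sin(r)/(cos(r)^2 + 10*cos(r) + 21)^2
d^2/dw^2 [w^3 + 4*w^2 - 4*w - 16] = 6*w + 8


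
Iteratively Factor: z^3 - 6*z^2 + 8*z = (z)*(z^2 - 6*z + 8) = z*(z - 4)*(z - 2)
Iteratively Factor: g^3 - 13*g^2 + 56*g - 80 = (g - 4)*(g^2 - 9*g + 20) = (g - 4)^2*(g - 5)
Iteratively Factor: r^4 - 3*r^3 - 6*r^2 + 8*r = (r - 1)*(r^3 - 2*r^2 - 8*r) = (r - 4)*(r - 1)*(r^2 + 2*r) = r*(r - 4)*(r - 1)*(r + 2)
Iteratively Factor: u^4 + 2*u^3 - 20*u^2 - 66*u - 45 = (u - 5)*(u^3 + 7*u^2 + 15*u + 9) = (u - 5)*(u + 3)*(u^2 + 4*u + 3) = (u - 5)*(u + 3)^2*(u + 1)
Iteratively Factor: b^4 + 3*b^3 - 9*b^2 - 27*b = (b)*(b^3 + 3*b^2 - 9*b - 27) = b*(b + 3)*(b^2 - 9) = b*(b + 3)^2*(b - 3)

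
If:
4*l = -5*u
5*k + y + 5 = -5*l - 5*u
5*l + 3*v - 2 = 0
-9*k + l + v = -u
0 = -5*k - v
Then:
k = 2/335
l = 28/67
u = -112/335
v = -2/67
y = -365/67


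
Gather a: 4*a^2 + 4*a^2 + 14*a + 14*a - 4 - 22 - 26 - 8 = 8*a^2 + 28*a - 60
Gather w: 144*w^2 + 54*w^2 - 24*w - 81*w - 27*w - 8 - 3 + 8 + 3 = 198*w^2 - 132*w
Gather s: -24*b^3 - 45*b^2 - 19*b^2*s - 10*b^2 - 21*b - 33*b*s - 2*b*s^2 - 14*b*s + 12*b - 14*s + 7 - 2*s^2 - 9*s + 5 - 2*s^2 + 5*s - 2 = -24*b^3 - 55*b^2 - 9*b + s^2*(-2*b - 4) + s*(-19*b^2 - 47*b - 18) + 10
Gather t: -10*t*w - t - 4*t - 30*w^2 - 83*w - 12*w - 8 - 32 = t*(-10*w - 5) - 30*w^2 - 95*w - 40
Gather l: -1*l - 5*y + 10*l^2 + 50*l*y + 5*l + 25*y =10*l^2 + l*(50*y + 4) + 20*y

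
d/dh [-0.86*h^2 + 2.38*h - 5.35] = 2.38 - 1.72*h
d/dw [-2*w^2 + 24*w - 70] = 24 - 4*w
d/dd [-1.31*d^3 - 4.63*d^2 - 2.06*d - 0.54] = -3.93*d^2 - 9.26*d - 2.06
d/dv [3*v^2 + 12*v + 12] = 6*v + 12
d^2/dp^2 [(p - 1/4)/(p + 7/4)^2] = 128*(4*p - 17)/(4*p + 7)^4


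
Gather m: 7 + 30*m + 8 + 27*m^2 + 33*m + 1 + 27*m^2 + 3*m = 54*m^2 + 66*m + 16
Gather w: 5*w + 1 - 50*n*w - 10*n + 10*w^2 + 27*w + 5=-10*n + 10*w^2 + w*(32 - 50*n) + 6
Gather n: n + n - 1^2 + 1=2*n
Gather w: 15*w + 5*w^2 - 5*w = 5*w^2 + 10*w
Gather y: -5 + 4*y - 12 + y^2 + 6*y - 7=y^2 + 10*y - 24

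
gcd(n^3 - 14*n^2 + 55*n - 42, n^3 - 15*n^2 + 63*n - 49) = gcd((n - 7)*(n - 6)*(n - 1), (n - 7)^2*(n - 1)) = n^2 - 8*n + 7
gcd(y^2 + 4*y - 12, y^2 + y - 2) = 1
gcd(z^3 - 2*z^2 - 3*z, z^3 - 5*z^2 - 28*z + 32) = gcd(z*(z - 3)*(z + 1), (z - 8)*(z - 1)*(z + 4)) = 1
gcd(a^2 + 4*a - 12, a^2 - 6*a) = 1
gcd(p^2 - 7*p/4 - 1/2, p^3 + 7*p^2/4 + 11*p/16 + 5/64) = p + 1/4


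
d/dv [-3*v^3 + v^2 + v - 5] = -9*v^2 + 2*v + 1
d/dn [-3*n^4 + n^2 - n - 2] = -12*n^3 + 2*n - 1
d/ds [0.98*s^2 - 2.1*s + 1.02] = 1.96*s - 2.1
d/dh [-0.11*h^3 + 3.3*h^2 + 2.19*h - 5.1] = -0.33*h^2 + 6.6*h + 2.19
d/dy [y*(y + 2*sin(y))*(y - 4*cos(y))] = y*(y + 2*sin(y))*(4*sin(y) + 1) + y*(y - 4*cos(y))*(2*cos(y) + 1) + (y + 2*sin(y))*(y - 4*cos(y))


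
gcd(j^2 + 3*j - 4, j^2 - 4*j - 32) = j + 4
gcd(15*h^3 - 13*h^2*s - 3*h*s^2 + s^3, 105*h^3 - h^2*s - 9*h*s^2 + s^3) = -15*h^2 - 2*h*s + s^2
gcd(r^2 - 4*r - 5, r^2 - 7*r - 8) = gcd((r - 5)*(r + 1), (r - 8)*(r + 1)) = r + 1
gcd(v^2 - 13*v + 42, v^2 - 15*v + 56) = v - 7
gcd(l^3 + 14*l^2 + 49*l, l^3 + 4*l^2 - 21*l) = l^2 + 7*l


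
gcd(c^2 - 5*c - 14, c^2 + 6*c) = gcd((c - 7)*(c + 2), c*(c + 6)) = 1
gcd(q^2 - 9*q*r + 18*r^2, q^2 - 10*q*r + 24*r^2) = q - 6*r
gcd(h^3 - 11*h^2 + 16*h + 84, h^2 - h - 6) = h + 2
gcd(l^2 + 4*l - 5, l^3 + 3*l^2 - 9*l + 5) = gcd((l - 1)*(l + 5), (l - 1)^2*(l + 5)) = l^2 + 4*l - 5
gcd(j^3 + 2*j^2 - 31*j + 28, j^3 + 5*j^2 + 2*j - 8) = j - 1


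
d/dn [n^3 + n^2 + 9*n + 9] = 3*n^2 + 2*n + 9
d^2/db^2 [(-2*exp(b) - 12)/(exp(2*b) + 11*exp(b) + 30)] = 2*(5 - exp(b))*exp(b)/(exp(3*b) + 15*exp(2*b) + 75*exp(b) + 125)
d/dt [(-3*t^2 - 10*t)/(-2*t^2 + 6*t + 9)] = 2*(-19*t^2 - 27*t - 45)/(4*t^4 - 24*t^3 + 108*t + 81)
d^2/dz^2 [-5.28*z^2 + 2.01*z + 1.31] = -10.5600000000000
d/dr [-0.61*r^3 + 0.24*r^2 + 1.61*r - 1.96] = -1.83*r^2 + 0.48*r + 1.61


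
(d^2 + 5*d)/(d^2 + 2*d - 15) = d/(d - 3)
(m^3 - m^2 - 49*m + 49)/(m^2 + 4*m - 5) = (m^2 - 49)/(m + 5)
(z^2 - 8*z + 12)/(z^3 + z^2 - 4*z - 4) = (z - 6)/(z^2 + 3*z + 2)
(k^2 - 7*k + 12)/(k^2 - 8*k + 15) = (k - 4)/(k - 5)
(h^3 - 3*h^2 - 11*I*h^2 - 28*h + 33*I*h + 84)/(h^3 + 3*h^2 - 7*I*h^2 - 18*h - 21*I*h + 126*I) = (h - 4*I)/(h + 6)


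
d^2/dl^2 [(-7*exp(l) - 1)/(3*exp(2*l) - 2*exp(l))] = (-63*exp(3*l) - 78*exp(2*l) + 18*exp(l) - 4)*exp(-l)/(27*exp(3*l) - 54*exp(2*l) + 36*exp(l) - 8)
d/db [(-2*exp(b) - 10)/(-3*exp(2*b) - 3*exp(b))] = 2*(-exp(2*b) - 10*exp(b) - 5)*exp(-b)/(3*(exp(2*b) + 2*exp(b) + 1))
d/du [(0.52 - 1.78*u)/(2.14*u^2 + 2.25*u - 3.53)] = (3.8092*u^2 - 2.2256*u + 5.1134)/(4.5796*u^4 + 9.63*u^3 - 10.0459*u^2 - 15.885*u + 12.4609)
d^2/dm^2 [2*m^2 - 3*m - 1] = 4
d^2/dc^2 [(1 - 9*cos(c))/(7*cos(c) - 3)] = 20*(-7*sin(c)^2 + 3*cos(c) - 7)/(7*cos(c) - 3)^3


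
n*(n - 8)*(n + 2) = n^3 - 6*n^2 - 16*n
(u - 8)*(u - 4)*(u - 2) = u^3 - 14*u^2 + 56*u - 64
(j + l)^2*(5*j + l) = 5*j^3 + 11*j^2*l + 7*j*l^2 + l^3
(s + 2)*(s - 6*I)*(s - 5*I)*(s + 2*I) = s^4 + 2*s^3 - 9*I*s^3 - 8*s^2 - 18*I*s^2 - 16*s - 60*I*s - 120*I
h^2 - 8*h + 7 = (h - 7)*(h - 1)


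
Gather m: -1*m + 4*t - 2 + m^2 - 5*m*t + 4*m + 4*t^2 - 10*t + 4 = m^2 + m*(3 - 5*t) + 4*t^2 - 6*t + 2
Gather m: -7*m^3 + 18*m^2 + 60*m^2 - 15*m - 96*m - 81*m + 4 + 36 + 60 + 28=-7*m^3 + 78*m^2 - 192*m + 128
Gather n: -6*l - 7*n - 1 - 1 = -6*l - 7*n - 2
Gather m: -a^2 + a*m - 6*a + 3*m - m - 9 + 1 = -a^2 - 6*a + m*(a + 2) - 8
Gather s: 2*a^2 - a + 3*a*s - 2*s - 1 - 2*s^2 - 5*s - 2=2*a^2 - a - 2*s^2 + s*(3*a - 7) - 3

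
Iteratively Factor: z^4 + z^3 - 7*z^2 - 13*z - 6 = (z + 2)*(z^3 - z^2 - 5*z - 3) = (z + 1)*(z + 2)*(z^2 - 2*z - 3) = (z + 1)^2*(z + 2)*(z - 3)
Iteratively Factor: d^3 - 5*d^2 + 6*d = (d - 2)*(d^2 - 3*d) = d*(d - 2)*(d - 3)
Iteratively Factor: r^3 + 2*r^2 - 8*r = (r)*(r^2 + 2*r - 8) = r*(r - 2)*(r + 4)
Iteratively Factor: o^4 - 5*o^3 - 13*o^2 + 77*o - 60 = (o - 5)*(o^3 - 13*o + 12) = (o - 5)*(o + 4)*(o^2 - 4*o + 3) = (o - 5)*(o - 3)*(o + 4)*(o - 1)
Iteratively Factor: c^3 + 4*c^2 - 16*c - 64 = (c + 4)*(c^2 - 16) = (c - 4)*(c + 4)*(c + 4)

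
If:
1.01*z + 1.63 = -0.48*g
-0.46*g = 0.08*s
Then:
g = -2.10416666666667*z - 3.39583333333333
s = 12.0989583333333*z + 19.5260416666667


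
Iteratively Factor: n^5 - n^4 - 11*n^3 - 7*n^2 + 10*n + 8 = (n + 2)*(n^4 - 3*n^3 - 5*n^2 + 3*n + 4) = (n + 1)*(n + 2)*(n^3 - 4*n^2 - n + 4) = (n + 1)^2*(n + 2)*(n^2 - 5*n + 4) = (n - 1)*(n + 1)^2*(n + 2)*(n - 4)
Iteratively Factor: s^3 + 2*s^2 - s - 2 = (s + 2)*(s^2 - 1) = (s - 1)*(s + 2)*(s + 1)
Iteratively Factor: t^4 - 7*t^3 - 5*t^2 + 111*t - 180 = (t - 3)*(t^3 - 4*t^2 - 17*t + 60) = (t - 5)*(t - 3)*(t^2 + t - 12) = (t - 5)*(t - 3)*(t + 4)*(t - 3)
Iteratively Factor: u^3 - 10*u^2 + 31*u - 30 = (u - 5)*(u^2 - 5*u + 6) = (u - 5)*(u - 3)*(u - 2)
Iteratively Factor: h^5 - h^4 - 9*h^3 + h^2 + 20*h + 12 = (h - 3)*(h^4 + 2*h^3 - 3*h^2 - 8*h - 4) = (h - 3)*(h + 1)*(h^3 + h^2 - 4*h - 4) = (h - 3)*(h + 1)*(h + 2)*(h^2 - h - 2) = (h - 3)*(h - 2)*(h + 1)*(h + 2)*(h + 1)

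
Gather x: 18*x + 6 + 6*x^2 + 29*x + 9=6*x^2 + 47*x + 15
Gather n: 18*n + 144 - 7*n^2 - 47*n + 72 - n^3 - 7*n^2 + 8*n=-n^3 - 14*n^2 - 21*n + 216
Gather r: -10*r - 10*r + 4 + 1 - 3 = 2 - 20*r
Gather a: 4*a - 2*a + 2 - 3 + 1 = 2*a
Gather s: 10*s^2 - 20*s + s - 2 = 10*s^2 - 19*s - 2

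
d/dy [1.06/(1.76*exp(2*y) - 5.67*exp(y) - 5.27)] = (6.0102 - 3.7312*exp(y))*exp(y)/(-1.76*exp(2*y) + 5.67*exp(y) + 5.27)^2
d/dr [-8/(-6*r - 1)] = -48/(6*r + 1)^2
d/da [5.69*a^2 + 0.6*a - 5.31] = 11.38*a + 0.6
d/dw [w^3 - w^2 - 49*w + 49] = 3*w^2 - 2*w - 49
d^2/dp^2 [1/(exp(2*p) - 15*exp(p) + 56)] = ((15 - 4*exp(p))*(exp(2*p) - 15*exp(p) + 56) + 2*(2*exp(p) - 15)^2*exp(p))*exp(p)/(exp(2*p) - 15*exp(p) + 56)^3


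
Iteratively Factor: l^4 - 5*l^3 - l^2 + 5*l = (l - 5)*(l^3 - l) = (l - 5)*(l - 1)*(l^2 + l) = l*(l - 5)*(l - 1)*(l + 1)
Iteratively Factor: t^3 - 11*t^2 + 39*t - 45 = (t - 5)*(t^2 - 6*t + 9) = (t - 5)*(t - 3)*(t - 3)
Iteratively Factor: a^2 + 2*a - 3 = (a + 3)*(a - 1)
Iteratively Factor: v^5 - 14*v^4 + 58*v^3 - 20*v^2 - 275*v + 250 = (v - 5)*(v^4 - 9*v^3 + 13*v^2 + 45*v - 50) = (v - 5)^2*(v^3 - 4*v^2 - 7*v + 10) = (v - 5)^3*(v^2 + v - 2) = (v - 5)^3*(v + 2)*(v - 1)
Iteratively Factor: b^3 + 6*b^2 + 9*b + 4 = (b + 1)*(b^2 + 5*b + 4) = (b + 1)*(b + 4)*(b + 1)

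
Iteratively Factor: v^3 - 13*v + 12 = (v + 4)*(v^2 - 4*v + 3) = (v - 1)*(v + 4)*(v - 3)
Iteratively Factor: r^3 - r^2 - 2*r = (r - 2)*(r^2 + r) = r*(r - 2)*(r + 1)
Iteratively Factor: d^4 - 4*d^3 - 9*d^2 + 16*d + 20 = (d + 2)*(d^3 - 6*d^2 + 3*d + 10) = (d - 2)*(d + 2)*(d^2 - 4*d - 5) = (d - 5)*(d - 2)*(d + 2)*(d + 1)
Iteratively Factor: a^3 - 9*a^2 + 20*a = (a)*(a^2 - 9*a + 20) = a*(a - 5)*(a - 4)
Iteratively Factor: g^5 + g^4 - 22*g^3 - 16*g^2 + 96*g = (g + 4)*(g^4 - 3*g^3 - 10*g^2 + 24*g) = (g - 4)*(g + 4)*(g^3 + g^2 - 6*g) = (g - 4)*(g + 3)*(g + 4)*(g^2 - 2*g) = (g - 4)*(g - 2)*(g + 3)*(g + 4)*(g)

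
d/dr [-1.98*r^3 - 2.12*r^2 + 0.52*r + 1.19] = -5.94*r^2 - 4.24*r + 0.52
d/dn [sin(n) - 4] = cos(n)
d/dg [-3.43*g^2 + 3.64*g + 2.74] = 3.64 - 6.86*g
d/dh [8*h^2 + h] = 16*h + 1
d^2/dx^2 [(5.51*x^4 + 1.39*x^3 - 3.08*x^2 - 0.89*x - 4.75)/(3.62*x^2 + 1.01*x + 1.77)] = (144.410488*x^6 + 120.873972*x^5 + 245.55315*x^4 + 141.823298*x^3 - 33.0098819999998*x^2 - 43.857798*x + 35.062792)/(47.437928*x^6 + 39.706332*x^5 + 80.66265*x^4 + 39.859145*x^3 + 39.440025*x^2 + 9.492687*x + 5.545233)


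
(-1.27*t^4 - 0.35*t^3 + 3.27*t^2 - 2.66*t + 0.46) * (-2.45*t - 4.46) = 3.1115*t^5 + 6.5217*t^4 - 6.4505*t^3 - 8.0672*t^2 + 10.7366*t - 2.0516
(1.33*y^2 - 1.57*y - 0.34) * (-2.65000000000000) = -3.5245*y^2 + 4.1605*y + 0.901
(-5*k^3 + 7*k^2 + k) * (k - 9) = -5*k^4 + 52*k^3 - 62*k^2 - 9*k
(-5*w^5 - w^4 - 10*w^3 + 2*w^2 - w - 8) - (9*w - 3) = -5*w^5 - w^4 - 10*w^3 + 2*w^2 - 10*w - 5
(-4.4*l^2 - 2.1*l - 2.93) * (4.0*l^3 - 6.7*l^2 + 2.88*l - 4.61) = -17.6*l^5 + 21.08*l^4 - 10.322*l^3 + 33.867*l^2 + 1.2426*l + 13.5073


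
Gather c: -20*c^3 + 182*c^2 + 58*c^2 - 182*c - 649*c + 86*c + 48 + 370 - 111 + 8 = -20*c^3 + 240*c^2 - 745*c + 315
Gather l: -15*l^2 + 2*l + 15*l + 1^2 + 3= -15*l^2 + 17*l + 4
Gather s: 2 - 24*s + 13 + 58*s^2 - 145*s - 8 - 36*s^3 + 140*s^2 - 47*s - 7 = -36*s^3 + 198*s^2 - 216*s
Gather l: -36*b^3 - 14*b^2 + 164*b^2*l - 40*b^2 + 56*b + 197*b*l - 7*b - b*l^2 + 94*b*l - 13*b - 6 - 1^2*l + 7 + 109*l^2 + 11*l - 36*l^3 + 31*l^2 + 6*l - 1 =-36*b^3 - 54*b^2 + 36*b - 36*l^3 + l^2*(140 - b) + l*(164*b^2 + 291*b + 16)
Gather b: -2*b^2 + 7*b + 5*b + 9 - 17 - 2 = -2*b^2 + 12*b - 10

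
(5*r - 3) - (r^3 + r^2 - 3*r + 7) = -r^3 - r^2 + 8*r - 10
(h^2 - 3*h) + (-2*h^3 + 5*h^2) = -2*h^3 + 6*h^2 - 3*h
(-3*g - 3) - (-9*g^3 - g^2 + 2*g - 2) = 9*g^3 + g^2 - 5*g - 1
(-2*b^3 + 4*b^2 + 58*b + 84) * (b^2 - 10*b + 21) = -2*b^5 + 24*b^4 - 24*b^3 - 412*b^2 + 378*b + 1764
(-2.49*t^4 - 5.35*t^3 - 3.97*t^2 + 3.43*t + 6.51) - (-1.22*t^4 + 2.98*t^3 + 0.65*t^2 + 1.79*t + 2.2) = -1.27*t^4 - 8.33*t^3 - 4.62*t^2 + 1.64*t + 4.31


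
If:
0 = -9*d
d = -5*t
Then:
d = 0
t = 0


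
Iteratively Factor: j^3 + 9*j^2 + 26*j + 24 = (j + 3)*(j^2 + 6*j + 8) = (j + 3)*(j + 4)*(j + 2)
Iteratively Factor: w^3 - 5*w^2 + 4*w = (w - 4)*(w^2 - w) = (w - 4)*(w - 1)*(w)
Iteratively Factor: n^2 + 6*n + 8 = (n + 4)*(n + 2)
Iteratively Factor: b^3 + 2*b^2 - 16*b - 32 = (b + 2)*(b^2 - 16) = (b + 2)*(b + 4)*(b - 4)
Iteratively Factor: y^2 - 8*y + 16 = (y - 4)*(y - 4)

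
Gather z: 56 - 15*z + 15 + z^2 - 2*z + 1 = z^2 - 17*z + 72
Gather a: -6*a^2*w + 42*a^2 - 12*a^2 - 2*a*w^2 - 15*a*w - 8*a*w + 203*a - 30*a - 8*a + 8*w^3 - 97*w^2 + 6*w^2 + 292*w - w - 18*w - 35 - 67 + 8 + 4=a^2*(30 - 6*w) + a*(-2*w^2 - 23*w + 165) + 8*w^3 - 91*w^2 + 273*w - 90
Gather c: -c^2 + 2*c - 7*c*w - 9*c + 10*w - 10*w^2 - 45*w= -c^2 + c*(-7*w - 7) - 10*w^2 - 35*w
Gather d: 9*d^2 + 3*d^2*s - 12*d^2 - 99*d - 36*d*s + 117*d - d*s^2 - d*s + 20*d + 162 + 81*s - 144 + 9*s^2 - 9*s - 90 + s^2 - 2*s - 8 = d^2*(3*s - 3) + d*(-s^2 - 37*s + 38) + 10*s^2 + 70*s - 80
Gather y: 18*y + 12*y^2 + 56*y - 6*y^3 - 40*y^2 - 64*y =-6*y^3 - 28*y^2 + 10*y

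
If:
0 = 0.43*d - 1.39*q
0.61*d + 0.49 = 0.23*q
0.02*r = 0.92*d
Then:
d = -0.91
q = -0.28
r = -41.83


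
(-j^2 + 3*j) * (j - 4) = -j^3 + 7*j^2 - 12*j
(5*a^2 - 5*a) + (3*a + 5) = 5*a^2 - 2*a + 5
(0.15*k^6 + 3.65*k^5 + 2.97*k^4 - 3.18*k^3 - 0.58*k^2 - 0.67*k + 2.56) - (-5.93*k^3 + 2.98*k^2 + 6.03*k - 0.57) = 0.15*k^6 + 3.65*k^5 + 2.97*k^4 + 2.75*k^3 - 3.56*k^2 - 6.7*k + 3.13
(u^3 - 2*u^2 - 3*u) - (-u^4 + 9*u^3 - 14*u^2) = u^4 - 8*u^3 + 12*u^2 - 3*u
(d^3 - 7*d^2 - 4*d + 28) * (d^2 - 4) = d^5 - 7*d^4 - 8*d^3 + 56*d^2 + 16*d - 112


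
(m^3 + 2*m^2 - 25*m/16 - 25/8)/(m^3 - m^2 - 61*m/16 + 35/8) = (4*m + 5)/(4*m - 7)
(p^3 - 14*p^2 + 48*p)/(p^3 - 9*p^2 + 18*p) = (p - 8)/(p - 3)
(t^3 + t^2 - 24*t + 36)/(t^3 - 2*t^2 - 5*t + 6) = (t^2 + 4*t - 12)/(t^2 + t - 2)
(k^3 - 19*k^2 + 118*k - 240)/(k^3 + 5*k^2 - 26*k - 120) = (k^2 - 14*k + 48)/(k^2 + 10*k + 24)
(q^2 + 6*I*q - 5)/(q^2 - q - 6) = (-q^2 - 6*I*q + 5)/(-q^2 + q + 6)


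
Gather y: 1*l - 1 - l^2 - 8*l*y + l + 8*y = -l^2 + 2*l + y*(8 - 8*l) - 1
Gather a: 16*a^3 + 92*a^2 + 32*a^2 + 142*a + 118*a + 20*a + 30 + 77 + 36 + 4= 16*a^3 + 124*a^2 + 280*a + 147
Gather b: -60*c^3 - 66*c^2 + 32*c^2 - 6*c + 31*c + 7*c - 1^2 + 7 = -60*c^3 - 34*c^2 + 32*c + 6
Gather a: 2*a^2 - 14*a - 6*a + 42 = 2*a^2 - 20*a + 42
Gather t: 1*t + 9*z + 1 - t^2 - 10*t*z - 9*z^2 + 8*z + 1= -t^2 + t*(1 - 10*z) - 9*z^2 + 17*z + 2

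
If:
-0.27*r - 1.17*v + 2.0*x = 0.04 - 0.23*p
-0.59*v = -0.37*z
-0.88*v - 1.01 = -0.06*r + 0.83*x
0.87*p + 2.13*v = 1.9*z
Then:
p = 0.648548607052406*z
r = -15.2633602279275*z - 19.7233429394813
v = 0.627118644067797*z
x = -1.76827231380158*z - 2.64265129682997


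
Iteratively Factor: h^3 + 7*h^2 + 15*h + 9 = (h + 3)*(h^2 + 4*h + 3) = (h + 3)^2*(h + 1)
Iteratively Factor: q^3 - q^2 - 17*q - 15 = (q + 1)*(q^2 - 2*q - 15) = (q + 1)*(q + 3)*(q - 5)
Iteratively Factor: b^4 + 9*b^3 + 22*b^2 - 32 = (b + 2)*(b^3 + 7*b^2 + 8*b - 16) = (b + 2)*(b + 4)*(b^2 + 3*b - 4) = (b - 1)*(b + 2)*(b + 4)*(b + 4)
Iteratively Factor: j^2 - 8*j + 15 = (j - 5)*(j - 3)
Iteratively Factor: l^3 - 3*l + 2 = (l - 1)*(l^2 + l - 2) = (l - 1)^2*(l + 2)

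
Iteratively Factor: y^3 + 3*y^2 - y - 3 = (y + 3)*(y^2 - 1) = (y + 1)*(y + 3)*(y - 1)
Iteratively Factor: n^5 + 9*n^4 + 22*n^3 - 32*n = (n)*(n^4 + 9*n^3 + 22*n^2 - 32) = n*(n + 2)*(n^3 + 7*n^2 + 8*n - 16) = n*(n + 2)*(n + 4)*(n^2 + 3*n - 4) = n*(n + 2)*(n + 4)^2*(n - 1)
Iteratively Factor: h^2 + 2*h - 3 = (h - 1)*(h + 3)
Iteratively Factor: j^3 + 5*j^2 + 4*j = (j + 4)*(j^2 + j) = (j + 1)*(j + 4)*(j)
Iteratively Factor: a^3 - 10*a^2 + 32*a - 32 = (a - 2)*(a^2 - 8*a + 16) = (a - 4)*(a - 2)*(a - 4)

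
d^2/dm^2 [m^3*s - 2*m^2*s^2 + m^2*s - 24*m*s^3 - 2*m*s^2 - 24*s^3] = 2*s*(3*m - 2*s + 1)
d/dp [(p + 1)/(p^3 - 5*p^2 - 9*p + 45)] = (p^3 - 5*p^2 - 9*p + (p + 1)*(-3*p^2 + 10*p + 9) + 45)/(p^3 - 5*p^2 - 9*p + 45)^2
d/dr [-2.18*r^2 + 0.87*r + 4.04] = 0.87 - 4.36*r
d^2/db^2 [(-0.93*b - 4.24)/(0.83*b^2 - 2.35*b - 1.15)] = ((0.93*b + 4.24)*(1.66*b - 2.35)*(3.32*b - 4.7) + (4.6314*b + 2.6674)*(-0.83*b^2 + 2.35*b + 1.15))/(-0.83*b^2 + 2.35*b + 1.15)^3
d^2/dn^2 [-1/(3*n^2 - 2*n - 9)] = 2*(-9*n^2 + 6*n + 4*(3*n - 1)^2 + 27)/(-3*n^2 + 2*n + 9)^3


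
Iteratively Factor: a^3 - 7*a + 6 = (a - 2)*(a^2 + 2*a - 3) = (a - 2)*(a - 1)*(a + 3)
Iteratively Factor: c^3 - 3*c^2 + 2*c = (c - 1)*(c^2 - 2*c) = (c - 2)*(c - 1)*(c)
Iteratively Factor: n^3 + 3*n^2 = (n)*(n^2 + 3*n) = n*(n + 3)*(n)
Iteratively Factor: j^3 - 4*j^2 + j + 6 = (j + 1)*(j^2 - 5*j + 6) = (j - 3)*(j + 1)*(j - 2)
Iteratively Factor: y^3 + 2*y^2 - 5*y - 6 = (y + 3)*(y^2 - y - 2) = (y - 2)*(y + 3)*(y + 1)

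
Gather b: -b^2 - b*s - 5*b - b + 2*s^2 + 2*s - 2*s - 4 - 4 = -b^2 + b*(-s - 6) + 2*s^2 - 8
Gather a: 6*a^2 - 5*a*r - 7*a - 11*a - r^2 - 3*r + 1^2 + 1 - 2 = 6*a^2 + a*(-5*r - 18) - r^2 - 3*r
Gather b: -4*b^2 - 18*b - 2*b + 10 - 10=-4*b^2 - 20*b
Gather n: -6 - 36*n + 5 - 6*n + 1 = -42*n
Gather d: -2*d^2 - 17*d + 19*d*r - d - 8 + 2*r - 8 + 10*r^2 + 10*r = -2*d^2 + d*(19*r - 18) + 10*r^2 + 12*r - 16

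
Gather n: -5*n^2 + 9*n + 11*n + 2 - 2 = -5*n^2 + 20*n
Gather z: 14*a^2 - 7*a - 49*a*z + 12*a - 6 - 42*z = 14*a^2 + 5*a + z*(-49*a - 42) - 6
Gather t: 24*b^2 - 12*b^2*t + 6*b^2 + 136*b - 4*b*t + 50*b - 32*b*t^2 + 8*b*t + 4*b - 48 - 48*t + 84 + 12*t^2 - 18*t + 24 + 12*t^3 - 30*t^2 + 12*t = 30*b^2 + 190*b + 12*t^3 + t^2*(-32*b - 18) + t*(-12*b^2 + 4*b - 54) + 60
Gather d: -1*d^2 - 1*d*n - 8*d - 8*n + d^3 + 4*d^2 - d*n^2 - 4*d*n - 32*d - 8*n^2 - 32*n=d^3 + 3*d^2 + d*(-n^2 - 5*n - 40) - 8*n^2 - 40*n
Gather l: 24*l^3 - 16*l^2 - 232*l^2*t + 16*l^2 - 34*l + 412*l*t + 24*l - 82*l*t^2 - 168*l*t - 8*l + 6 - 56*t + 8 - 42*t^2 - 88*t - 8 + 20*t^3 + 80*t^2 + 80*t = 24*l^3 - 232*l^2*t + l*(-82*t^2 + 244*t - 18) + 20*t^3 + 38*t^2 - 64*t + 6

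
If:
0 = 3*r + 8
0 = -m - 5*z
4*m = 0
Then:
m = 0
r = -8/3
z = 0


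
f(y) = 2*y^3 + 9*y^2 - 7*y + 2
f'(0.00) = -7.00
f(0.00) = 2.00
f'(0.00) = -7.00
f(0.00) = 2.00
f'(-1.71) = -20.24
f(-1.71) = 30.29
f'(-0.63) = -15.96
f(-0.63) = 9.48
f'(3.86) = 151.88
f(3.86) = 224.10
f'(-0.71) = -16.76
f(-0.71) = 10.79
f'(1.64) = 38.66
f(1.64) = 23.55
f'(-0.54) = -14.97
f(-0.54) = 8.09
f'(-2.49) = -14.62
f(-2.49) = 44.35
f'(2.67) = 83.83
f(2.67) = 85.54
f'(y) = 6*y^2 + 18*y - 7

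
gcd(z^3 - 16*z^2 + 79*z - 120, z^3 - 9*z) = z - 3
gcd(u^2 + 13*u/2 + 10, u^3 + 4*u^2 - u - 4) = u + 4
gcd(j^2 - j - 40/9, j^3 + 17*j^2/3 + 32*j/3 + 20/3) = j + 5/3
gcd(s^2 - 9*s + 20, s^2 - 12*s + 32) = s - 4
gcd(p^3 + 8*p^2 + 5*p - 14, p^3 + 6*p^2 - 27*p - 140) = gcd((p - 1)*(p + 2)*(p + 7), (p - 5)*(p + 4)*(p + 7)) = p + 7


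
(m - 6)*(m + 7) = m^2 + m - 42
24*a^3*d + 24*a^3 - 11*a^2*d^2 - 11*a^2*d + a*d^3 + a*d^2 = (-8*a + d)*(-3*a + d)*(a*d + a)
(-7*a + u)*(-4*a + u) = 28*a^2 - 11*a*u + u^2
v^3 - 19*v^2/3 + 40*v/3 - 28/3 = (v - 7/3)*(v - 2)^2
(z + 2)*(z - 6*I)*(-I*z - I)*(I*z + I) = z^4 + 4*z^3 - 6*I*z^3 + 5*z^2 - 24*I*z^2 + 2*z - 30*I*z - 12*I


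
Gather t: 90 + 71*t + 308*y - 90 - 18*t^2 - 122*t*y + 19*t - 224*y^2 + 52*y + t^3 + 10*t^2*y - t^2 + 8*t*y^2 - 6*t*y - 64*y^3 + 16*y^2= t^3 + t^2*(10*y - 19) + t*(8*y^2 - 128*y + 90) - 64*y^3 - 208*y^2 + 360*y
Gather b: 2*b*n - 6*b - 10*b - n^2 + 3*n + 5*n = b*(2*n - 16) - n^2 + 8*n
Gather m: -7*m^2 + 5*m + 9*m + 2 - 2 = -7*m^2 + 14*m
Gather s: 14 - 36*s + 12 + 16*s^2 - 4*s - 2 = 16*s^2 - 40*s + 24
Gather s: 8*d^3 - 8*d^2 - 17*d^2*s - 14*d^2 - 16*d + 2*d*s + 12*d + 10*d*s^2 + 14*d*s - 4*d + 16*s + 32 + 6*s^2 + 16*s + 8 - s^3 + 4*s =8*d^3 - 22*d^2 - 8*d - s^3 + s^2*(10*d + 6) + s*(-17*d^2 + 16*d + 36) + 40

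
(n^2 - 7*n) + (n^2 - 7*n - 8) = 2*n^2 - 14*n - 8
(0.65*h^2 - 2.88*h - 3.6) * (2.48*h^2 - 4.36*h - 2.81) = 1.612*h^4 - 9.9764*h^3 + 1.8023*h^2 + 23.7888*h + 10.116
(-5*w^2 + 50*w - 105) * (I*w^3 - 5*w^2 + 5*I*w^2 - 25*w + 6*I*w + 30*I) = -5*I*w^5 + 25*w^4 + 25*I*w^4 - 125*w^3 + 115*I*w^3 - 725*w^2 - 375*I*w^2 + 2625*w + 870*I*w - 3150*I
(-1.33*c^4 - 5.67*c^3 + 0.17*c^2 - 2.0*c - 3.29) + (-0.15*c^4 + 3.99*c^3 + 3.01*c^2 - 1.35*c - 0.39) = -1.48*c^4 - 1.68*c^3 + 3.18*c^2 - 3.35*c - 3.68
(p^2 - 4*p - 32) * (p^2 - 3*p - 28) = p^4 - 7*p^3 - 48*p^2 + 208*p + 896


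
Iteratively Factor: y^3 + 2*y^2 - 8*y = (y - 2)*(y^2 + 4*y) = (y - 2)*(y + 4)*(y)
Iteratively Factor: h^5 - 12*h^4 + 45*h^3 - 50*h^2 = (h - 5)*(h^4 - 7*h^3 + 10*h^2) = h*(h - 5)*(h^3 - 7*h^2 + 10*h) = h^2*(h - 5)*(h^2 - 7*h + 10) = h^2*(h - 5)^2*(h - 2)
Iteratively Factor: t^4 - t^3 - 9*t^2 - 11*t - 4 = (t + 1)*(t^3 - 2*t^2 - 7*t - 4) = (t - 4)*(t + 1)*(t^2 + 2*t + 1) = (t - 4)*(t + 1)^2*(t + 1)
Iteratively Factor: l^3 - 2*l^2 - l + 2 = (l - 2)*(l^2 - 1) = (l - 2)*(l - 1)*(l + 1)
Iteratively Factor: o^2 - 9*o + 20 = (o - 4)*(o - 5)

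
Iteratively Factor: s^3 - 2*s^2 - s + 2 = (s - 2)*(s^2 - 1) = (s - 2)*(s - 1)*(s + 1)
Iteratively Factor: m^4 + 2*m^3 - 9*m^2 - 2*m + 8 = (m - 1)*(m^3 + 3*m^2 - 6*m - 8) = (m - 1)*(m + 1)*(m^2 + 2*m - 8) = (m - 1)*(m + 1)*(m + 4)*(m - 2)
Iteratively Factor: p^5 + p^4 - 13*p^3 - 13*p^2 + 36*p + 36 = (p + 2)*(p^4 - p^3 - 11*p^2 + 9*p + 18) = (p - 2)*(p + 2)*(p^3 + p^2 - 9*p - 9) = (p - 2)*(p + 1)*(p + 2)*(p^2 - 9) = (p - 3)*(p - 2)*(p + 1)*(p + 2)*(p + 3)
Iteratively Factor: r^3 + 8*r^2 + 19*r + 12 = (r + 1)*(r^2 + 7*r + 12) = (r + 1)*(r + 4)*(r + 3)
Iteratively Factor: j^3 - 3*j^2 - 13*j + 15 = (j - 5)*(j^2 + 2*j - 3) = (j - 5)*(j + 3)*(j - 1)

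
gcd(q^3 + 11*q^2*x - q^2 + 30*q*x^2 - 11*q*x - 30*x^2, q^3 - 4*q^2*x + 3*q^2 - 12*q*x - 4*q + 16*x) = q - 1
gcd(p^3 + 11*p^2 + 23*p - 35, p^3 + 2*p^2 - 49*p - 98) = p + 7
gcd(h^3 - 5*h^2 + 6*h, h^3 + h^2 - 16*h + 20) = h - 2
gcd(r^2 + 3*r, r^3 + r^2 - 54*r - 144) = r + 3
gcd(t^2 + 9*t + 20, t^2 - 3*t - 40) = t + 5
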